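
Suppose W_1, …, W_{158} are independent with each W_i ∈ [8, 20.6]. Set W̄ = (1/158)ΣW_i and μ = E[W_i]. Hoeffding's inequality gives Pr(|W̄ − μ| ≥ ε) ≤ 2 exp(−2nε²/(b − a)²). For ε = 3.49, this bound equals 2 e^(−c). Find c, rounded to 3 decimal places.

24.244

c = 2nε²/(b − a)² = 2·158·3.49² / 12.6² = 24.2436.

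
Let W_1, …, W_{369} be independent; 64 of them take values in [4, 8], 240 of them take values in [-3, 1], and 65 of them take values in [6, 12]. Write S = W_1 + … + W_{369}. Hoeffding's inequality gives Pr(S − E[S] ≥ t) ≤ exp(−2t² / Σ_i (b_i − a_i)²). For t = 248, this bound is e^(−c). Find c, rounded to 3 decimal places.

Σ(b_i − a_i)² = 64·4² + 240·4² + 65·6² = 7204.
c = 2t² / 7204 = 2·248² / 7204 = 17.0750.

17.075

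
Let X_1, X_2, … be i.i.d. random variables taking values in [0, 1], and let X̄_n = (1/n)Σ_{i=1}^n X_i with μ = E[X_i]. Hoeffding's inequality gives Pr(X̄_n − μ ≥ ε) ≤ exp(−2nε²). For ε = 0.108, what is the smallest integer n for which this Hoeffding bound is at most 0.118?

Require exp(−2nε²) ≤ 0.118, i.e. 2nε² ≥ ln(1/0.118) = 2.137071.
So n ≥ 2.137071 / (2·0.108²) = 91.610.
The smallest integer n is 92.

92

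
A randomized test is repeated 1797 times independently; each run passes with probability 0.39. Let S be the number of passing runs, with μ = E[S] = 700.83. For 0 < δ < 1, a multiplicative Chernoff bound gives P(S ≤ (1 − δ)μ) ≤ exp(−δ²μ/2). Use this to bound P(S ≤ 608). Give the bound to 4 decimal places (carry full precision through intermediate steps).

Write 608 = (1 − δ)μ, so δ = 1 − 608/700.83 = 0.1324572…
Then the exponent is δ²μ/2 = (μ − 608)²/(2μ) = 6.148002.
Bound = exp(−6.148002) = 0.00214.

0.0021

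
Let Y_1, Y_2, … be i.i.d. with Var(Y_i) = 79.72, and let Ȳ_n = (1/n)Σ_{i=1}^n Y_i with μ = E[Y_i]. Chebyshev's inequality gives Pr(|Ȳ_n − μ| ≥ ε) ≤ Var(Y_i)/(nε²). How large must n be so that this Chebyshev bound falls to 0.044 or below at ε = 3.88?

Require 79.72/(n·3.88²) ≤ 0.044, i.e. n ≥ 79.72/(0.044·3.88²) = 120.351.
The smallest integer n is 121.

121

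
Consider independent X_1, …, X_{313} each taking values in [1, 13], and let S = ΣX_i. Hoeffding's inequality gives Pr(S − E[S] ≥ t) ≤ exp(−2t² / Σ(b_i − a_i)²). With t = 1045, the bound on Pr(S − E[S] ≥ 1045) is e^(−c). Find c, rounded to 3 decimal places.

48.457

Σ(b_i − a_i)² = 313·(12)² = 45072.
c = 2t²/45072 = 2·1045²/45072 = 48.4569.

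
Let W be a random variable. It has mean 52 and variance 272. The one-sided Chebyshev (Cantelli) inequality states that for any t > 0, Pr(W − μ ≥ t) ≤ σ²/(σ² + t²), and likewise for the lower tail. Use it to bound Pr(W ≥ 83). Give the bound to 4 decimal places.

Here σ² = 272 and t = 31, so σ² + t² = 1233.
Cantelli's bound: 272/1233 = 0.2206.

0.2206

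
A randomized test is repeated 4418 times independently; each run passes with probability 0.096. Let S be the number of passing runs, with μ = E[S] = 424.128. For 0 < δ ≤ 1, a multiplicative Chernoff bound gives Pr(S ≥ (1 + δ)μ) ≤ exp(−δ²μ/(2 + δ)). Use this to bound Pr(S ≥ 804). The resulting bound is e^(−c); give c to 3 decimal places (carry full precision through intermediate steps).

Write 804 = (1 + δ)μ, so δ = 804/424.128 − 1 = 0.8956541…
Then the exponent is δ²μ/(2 + δ) = (804 − μ)² / (μ·(2 + δ)) = 117.498124.

117.498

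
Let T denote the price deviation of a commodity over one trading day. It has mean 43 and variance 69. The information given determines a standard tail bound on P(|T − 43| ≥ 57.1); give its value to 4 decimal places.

Mean and variance are known, so Chebyshev's inequality applies.
Chebyshev: P(|T − μ| ≥ t) ≤ Var(T)/t².
Bound = 69 / 3260.41 = 0.0212.

0.0212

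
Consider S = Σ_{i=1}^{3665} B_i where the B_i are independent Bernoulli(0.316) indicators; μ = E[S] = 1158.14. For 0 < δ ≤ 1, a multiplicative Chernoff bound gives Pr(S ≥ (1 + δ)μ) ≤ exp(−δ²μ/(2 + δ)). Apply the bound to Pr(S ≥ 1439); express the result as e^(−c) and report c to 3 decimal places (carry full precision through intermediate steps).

Write 1439 = (1 + δ)μ, so δ = 1439/1158.14 − 1 = 0.2425095…
Then the exponent is δ²μ/(2 + δ) = (1439 − μ)² / (μ·(2 + δ)) = 30.372771.

30.373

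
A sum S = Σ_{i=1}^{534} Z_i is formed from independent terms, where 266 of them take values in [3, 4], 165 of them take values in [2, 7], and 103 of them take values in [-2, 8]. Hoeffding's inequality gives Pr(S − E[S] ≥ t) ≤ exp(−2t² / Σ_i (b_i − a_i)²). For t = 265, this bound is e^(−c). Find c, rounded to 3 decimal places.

9.560

Σ(b_i − a_i)² = 266·1² + 165·5² + 103·10² = 14691.
c = 2t² / 14691 = 2·265² / 14691 = 9.5603.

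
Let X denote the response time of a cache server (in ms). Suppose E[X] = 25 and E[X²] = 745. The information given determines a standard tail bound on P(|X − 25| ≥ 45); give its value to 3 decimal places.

0.059

The first two moments determine the variance, so Chebyshev's inequality is the sharpest standard bound available.
Var(X) = E[X²] − (E[X])² = 745 − 625 = 120.
Chebyshev's inequality: P(|X − μ| ≥ t) ≤ Var(X)/t² = 120/2025 = 0.0593.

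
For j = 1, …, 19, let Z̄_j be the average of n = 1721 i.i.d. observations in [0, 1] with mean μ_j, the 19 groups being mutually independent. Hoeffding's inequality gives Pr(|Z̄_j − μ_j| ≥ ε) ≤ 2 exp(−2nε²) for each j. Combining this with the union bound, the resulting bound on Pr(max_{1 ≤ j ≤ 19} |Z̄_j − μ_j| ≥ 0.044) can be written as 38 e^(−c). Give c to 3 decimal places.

Union bound over the 19 events: Pr(max_{1 ≤ j ≤ 19} |Z̄_j − μ_j| ≥ 0.044) ≤ 19·2·exp(−2nε²) = 38 exp(−2·1721·0.044²).
So c = 2·1721·0.044² = 6.6637.

6.664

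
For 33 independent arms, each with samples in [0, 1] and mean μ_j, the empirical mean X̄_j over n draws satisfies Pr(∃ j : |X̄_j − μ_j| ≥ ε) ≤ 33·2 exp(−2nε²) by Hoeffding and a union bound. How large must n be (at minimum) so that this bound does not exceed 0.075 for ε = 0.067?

Need 2·33·exp(−2nε²) ≤ 0.075, i.e. exp(−2nε²) ≤ 0.075/66.
So 2nε² ≥ ln(66/0.075) = 6.779922.
Hence n ≥ 6.779922/(2·0.067²) = 755.171.
The smallest integer n is 756.

756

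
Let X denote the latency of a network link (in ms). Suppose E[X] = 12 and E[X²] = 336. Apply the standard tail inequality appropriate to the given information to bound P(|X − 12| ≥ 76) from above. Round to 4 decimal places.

The first two moments determine the variance, so Chebyshev's inequality is the sharpest standard bound available.
Var(X) = E[X²] − (E[X])² = 336 − 144 = 192.
Chebyshev's inequality: P(|X − μ| ≥ t) ≤ Var(X)/t² = 192/5776 = 0.0332.

0.0332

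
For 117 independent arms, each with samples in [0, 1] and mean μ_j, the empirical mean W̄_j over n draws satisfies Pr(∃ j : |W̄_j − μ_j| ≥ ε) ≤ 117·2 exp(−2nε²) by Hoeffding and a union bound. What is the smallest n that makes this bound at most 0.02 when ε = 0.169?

Need 2·117·exp(−2nε²) ≤ 0.02, i.e. exp(−2nε²) ≤ 0.02/234.
So 2nε² ≥ ln(234/0.02) = 9.367344.
Hence n ≥ 9.367344/(2·0.169²) = 163.988.
The smallest integer n is 164.

164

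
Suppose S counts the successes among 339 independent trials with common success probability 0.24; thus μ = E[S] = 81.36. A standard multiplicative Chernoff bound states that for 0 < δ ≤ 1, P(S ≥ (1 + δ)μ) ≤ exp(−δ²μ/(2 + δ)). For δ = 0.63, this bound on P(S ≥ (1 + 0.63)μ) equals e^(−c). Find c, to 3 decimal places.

c = δ²μ/(2 + δ) = 0.63²·81.36/(2 + 0.63) = 12.2782.

12.278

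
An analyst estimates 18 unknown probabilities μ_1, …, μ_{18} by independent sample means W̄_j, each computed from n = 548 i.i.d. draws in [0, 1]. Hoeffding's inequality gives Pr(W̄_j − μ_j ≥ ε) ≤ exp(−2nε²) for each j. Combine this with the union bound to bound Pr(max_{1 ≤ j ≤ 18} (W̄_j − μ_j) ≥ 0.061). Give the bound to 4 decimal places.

Per-experiment Hoeffding bound: exp(−2·548·0.061²) = exp(−4.07822) = 0.016938.
Union bound over 18 events: 18·0.016938 = 0.30488.

0.3049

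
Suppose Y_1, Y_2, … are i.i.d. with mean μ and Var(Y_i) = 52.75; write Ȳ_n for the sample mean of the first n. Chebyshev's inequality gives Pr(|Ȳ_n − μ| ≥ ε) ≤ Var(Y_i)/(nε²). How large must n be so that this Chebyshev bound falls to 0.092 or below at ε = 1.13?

Require 52.75/(n·1.13²) ≤ 0.092, i.e. n ≥ 52.75/(0.092·1.13²) = 449.032.
The smallest integer n is 450.

450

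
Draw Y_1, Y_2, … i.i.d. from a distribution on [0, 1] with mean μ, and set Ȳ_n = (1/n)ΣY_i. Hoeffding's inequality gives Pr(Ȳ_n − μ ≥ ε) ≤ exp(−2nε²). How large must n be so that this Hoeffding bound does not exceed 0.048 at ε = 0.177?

49

Require exp(−2nε²) ≤ 0.048, i.e. 2nε² ≥ ln(1/0.048) = 3.036554.
So n ≥ 3.036554 / (2·0.177²) = 48.462.
The smallest integer n is 49.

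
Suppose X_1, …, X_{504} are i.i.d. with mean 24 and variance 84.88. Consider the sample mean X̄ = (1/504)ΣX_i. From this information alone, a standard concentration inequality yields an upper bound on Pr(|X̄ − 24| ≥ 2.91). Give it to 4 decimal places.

0.0199

With mean and variance of each term known, Chebyshev's inequality bounds the deviation of the sum (or sample mean).
Var(X̄) = Var(X_i)/n = 84.88/504 = 0.16841.
Chebyshev: Pr(|X̄ − 24| ≥ 2.91) ≤ Var(X̄)/(2.91)² = 84.88/(504·2.91²) = 0.0199.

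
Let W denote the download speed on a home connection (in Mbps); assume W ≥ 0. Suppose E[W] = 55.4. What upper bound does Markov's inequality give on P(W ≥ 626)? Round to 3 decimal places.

0.088

Markov's inequality: for a non-negative random variable, P(W ≥ a) ≤ E[W]/a.
Here E[W] = 55.4 and a = 626, so the bound is 55.4/626 = 0.0885.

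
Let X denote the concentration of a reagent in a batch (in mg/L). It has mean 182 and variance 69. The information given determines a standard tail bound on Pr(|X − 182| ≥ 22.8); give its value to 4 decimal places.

0.1327

Mean and variance are known, so Chebyshev's inequality applies.
Chebyshev: Pr(|X − μ| ≥ t) ≤ Var(X)/t².
Bound = 69 / 519.84 = 0.1327.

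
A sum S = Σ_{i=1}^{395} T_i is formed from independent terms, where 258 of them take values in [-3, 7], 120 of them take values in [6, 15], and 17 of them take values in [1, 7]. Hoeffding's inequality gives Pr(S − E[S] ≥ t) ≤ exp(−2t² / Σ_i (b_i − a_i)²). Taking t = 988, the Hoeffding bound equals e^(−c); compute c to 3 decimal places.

Σ(b_i − a_i)² = 258·10² + 120·9² + 17·6² = 36132.
c = 2t² / 36132 = 2·988² / 36132 = 54.0321.

54.032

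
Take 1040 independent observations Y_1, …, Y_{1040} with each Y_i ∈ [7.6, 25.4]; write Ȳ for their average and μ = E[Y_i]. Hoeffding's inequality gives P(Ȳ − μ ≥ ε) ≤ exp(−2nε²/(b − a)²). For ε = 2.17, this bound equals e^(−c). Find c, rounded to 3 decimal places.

c = 2nε²/(b − a)² = 2·1040·2.17² / 17.8² = 30.9131.

30.913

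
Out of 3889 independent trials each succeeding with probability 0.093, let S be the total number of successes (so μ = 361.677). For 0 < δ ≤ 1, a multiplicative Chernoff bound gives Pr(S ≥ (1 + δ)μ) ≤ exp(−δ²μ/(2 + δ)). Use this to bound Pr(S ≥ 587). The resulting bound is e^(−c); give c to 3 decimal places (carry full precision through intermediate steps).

53.517

Write 587 = (1 + δ)μ, so δ = 587/361.677 − 1 = 0.6229951…
Then the exponent is δ²μ/(2 + δ) = (587 − μ)² / (μ·(2 + δ)) = 53.517113.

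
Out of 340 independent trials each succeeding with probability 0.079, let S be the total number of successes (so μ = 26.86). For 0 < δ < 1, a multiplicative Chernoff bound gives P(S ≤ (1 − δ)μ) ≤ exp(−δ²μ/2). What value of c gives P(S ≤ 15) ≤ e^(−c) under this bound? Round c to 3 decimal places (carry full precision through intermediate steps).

2.618

Write 15 = (1 − δ)μ, so δ = 1 − 15/26.86 = 0.4415488…
Then the exponent is δ²μ/2 = (μ − 15)²/(2μ) = 2.618384.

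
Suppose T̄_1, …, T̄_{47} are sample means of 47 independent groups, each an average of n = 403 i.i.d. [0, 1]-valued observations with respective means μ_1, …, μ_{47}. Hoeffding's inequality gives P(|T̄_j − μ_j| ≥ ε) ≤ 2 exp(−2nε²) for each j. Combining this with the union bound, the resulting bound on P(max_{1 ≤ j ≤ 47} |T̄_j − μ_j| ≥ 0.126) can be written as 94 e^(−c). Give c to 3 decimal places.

Union bound over the 47 events: P(max_{1 ≤ j ≤ 47} |T̄_j − μ_j| ≥ 0.126) ≤ 47·2·exp(−2nε²) = 94 exp(−2·403·0.126²).
So c = 2·403·0.126² = 12.7961.

12.796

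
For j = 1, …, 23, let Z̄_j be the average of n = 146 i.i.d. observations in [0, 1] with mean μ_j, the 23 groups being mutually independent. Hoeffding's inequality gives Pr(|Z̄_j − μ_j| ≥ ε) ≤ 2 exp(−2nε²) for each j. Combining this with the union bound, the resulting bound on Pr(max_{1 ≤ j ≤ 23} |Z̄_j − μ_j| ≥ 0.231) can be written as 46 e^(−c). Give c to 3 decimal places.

15.581

Union bound over the 23 events: Pr(max_{1 ≤ j ≤ 23} |Z̄_j − μ_j| ≥ 0.231) ≤ 23·2·exp(−2nε²) = 46 exp(−2·146·0.231²).
So c = 2·146·0.231² = 15.5814.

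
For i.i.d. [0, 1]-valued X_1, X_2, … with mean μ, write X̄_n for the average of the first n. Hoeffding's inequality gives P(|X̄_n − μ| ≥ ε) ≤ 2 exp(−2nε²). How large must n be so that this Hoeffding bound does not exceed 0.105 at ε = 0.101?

145

Require 2·exp(−2nε²) ≤ 0.105, i.e. 2nε² ≥ ln(2/0.105) = 2.946942.
So n ≥ 2.946942 / (2·0.101²) = 144.444.
The smallest integer n is 145.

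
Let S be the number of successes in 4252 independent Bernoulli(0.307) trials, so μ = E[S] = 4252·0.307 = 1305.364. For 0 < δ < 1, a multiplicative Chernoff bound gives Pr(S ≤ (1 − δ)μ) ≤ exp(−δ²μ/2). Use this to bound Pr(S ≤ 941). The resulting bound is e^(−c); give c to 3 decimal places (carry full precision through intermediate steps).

Write 941 = (1 − δ)μ, so δ = 1 − 941/1305.364 = 0.2791283…
Then the exponent is δ²μ/2 = (μ − 941)²/(2μ) = 50.852147.

50.852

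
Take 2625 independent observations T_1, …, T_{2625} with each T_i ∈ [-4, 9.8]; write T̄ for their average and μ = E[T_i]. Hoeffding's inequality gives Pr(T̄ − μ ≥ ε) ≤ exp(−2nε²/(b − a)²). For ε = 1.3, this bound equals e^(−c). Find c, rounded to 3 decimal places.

c = 2nε²/(b − a)² = 2·2625·1.3² / 13.8² = 46.5895.

46.589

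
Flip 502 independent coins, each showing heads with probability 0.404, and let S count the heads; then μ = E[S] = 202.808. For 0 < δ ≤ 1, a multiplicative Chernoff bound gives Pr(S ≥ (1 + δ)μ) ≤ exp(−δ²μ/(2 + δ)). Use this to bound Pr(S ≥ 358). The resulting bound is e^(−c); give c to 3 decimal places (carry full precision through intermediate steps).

42.946

Write 358 = (1 + δ)μ, so δ = 358/202.808 − 1 = 0.7652164…
Then the exponent is δ²μ/(2 + δ) = (358 − μ)² / (μ·(2 + δ)) = 42.946172.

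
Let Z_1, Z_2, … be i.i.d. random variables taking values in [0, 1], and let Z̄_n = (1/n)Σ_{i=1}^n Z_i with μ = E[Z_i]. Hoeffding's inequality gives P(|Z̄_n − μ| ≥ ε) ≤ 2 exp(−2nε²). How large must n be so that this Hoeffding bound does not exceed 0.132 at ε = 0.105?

124

Require 2·exp(−2nε²) ≤ 0.132, i.e. 2nε² ≥ ln(2/0.132) = 2.718101.
So n ≥ 2.718101 / (2·0.105²) = 123.270.
The smallest integer n is 124.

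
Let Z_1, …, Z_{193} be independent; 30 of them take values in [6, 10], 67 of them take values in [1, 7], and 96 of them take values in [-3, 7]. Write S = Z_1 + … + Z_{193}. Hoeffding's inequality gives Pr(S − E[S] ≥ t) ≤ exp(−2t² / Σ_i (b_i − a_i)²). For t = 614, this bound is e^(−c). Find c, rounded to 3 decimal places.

Σ(b_i − a_i)² = 30·4² + 67·6² + 96·10² = 12492.
c = 2t² / 12492 = 2·614² / 12492 = 60.3580.

60.358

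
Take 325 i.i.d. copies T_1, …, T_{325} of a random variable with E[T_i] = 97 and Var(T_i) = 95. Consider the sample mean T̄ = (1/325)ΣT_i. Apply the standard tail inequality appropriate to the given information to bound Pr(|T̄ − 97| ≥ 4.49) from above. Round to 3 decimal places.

0.014

With mean and variance of each term known, Chebyshev's inequality bounds the deviation of the sum (or sample mean).
Var(T̄) = Var(T_i)/n = 95/325 = 0.29231.
Chebyshev: Pr(|T̄ − 97| ≥ 4.49) ≤ Var(T̄)/(4.49)² = 95/(325·4.49²) = 0.0145.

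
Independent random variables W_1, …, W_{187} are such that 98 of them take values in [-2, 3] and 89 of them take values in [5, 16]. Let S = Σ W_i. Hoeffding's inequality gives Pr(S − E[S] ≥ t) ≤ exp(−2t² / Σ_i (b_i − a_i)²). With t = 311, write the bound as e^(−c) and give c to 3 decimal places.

14.634

Σ(b_i − a_i)² = 98·5² + 89·11² = 13219.
c = 2t² / 13219 = 2·311² / 13219 = 14.6336.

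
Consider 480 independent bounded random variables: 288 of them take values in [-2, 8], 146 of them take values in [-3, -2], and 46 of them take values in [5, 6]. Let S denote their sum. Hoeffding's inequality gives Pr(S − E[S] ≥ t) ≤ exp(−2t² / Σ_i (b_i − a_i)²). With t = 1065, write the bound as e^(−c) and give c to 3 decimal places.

78.244

Σ(b_i − a_i)² = 288·10² + 146·1² + 46·1² = 28992.
c = 2t² / 28992 = 2·1065² / 28992 = 78.2440.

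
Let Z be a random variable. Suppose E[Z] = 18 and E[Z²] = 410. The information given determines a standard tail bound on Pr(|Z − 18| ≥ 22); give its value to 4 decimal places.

The first two moments determine the variance, so Chebyshev's inequality is the sharpest standard bound available.
Var(Z) = E[Z²] − (E[Z])² = 410 − 324 = 86.
Chebyshev's inequality: Pr(|Z − μ| ≥ t) ≤ Var(Z)/t² = 86/484 = 0.1777.

0.1777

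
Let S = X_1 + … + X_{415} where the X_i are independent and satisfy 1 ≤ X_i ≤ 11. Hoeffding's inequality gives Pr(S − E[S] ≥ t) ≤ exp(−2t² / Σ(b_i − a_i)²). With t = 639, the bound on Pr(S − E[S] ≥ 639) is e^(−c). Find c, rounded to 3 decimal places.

Σ(b_i − a_i)² = 415·(10)² = 41500.
c = 2t²/41500 = 2·639²/41500 = 19.6781.

19.678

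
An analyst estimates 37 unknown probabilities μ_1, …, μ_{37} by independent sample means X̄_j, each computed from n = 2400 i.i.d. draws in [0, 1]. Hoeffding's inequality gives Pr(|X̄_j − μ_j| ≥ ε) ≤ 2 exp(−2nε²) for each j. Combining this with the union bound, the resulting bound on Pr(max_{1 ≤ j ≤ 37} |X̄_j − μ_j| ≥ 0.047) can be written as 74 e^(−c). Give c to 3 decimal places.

Union bound over the 37 events: Pr(max_{1 ≤ j ≤ 37} |X̄_j − μ_j| ≥ 0.047) ≤ 37·2·exp(−2nε²) = 74 exp(−2·2400·0.047²).
So c = 2·2400·0.047² = 10.6032.

10.603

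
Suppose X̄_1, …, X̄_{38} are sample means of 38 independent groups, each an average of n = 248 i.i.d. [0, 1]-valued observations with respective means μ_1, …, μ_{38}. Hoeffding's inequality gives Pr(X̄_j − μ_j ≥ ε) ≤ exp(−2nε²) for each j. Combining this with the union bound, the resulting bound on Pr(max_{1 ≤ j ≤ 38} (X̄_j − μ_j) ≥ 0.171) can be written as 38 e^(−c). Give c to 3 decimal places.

14.504

Union bound over the 38 events: Pr(max_{1 ≤ j ≤ 38} (X̄_j − μ_j) ≥ 0.171) ≤ 38·exp(−2nε²) = 38 exp(−2·248·0.171²).
So c = 2·248·0.171² = 14.5035.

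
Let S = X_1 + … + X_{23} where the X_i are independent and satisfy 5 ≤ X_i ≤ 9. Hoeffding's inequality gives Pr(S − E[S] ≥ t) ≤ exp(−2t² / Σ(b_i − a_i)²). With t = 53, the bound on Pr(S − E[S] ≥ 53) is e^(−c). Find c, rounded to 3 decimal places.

Σ(b_i − a_i)² = 23·(4)² = 368.
c = 2t²/368 = 2·53²/368 = 15.2663.

15.266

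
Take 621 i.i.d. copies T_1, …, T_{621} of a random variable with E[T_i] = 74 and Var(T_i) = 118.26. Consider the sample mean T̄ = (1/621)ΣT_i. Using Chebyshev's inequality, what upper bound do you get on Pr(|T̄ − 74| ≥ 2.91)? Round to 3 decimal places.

Var(T̄) = Var(T_i)/n = 118.26/621 = 0.19043.
Chebyshev: Pr(|T̄ − 74| ≥ 2.91) ≤ Var(T̄)/(2.91)² = 118.26/(621·2.91²) = 0.0225.

0.022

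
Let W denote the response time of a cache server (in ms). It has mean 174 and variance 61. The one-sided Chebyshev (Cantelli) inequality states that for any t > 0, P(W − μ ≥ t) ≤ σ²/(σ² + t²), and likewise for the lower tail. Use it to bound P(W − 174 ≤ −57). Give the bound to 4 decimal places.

0.0184

Here σ² = 61 and t = 57, so σ² + t² = 3310.
Cantelli's bound: 61/3310 = 0.0184.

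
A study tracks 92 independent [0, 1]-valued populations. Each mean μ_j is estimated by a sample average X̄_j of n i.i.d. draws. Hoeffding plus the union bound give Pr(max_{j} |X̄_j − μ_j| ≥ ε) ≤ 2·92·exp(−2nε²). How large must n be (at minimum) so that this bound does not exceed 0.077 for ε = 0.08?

608

Need 2·92·exp(−2nε²) ≤ 0.077, i.e. exp(−2nε²) ≤ 0.077/184.
So 2nε² ≥ ln(184/0.077) = 7.778886.
Hence n ≥ 7.778886/(2·0.08²) = 607.725.
The smallest integer n is 608.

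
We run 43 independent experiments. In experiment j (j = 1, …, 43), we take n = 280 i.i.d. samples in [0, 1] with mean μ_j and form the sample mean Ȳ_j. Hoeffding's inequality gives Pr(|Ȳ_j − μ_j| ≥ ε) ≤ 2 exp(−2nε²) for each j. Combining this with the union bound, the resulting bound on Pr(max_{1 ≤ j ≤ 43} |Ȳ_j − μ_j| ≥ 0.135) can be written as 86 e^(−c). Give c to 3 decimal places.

Union bound over the 43 events: Pr(max_{1 ≤ j ≤ 43} |Ȳ_j − μ_j| ≥ 0.135) ≤ 43·2·exp(−2nε²) = 86 exp(−2·280·0.135²).
So c = 2·280·0.135² = 10.2060.

10.206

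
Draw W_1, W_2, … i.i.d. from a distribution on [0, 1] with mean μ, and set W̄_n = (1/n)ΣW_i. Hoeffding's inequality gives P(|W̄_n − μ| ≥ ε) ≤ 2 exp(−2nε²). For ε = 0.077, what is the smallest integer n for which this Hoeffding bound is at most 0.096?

Require 2·exp(−2nε²) ≤ 0.096, i.e. 2nε² ≥ ln(2/0.096) = 3.036554.
So n ≥ 3.036554 / (2·0.077²) = 256.076.
The smallest integer n is 257.

257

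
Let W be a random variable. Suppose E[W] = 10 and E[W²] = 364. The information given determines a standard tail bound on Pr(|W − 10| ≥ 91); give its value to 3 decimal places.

0.032

The first two moments determine the variance, so Chebyshev's inequality is the sharpest standard bound available.
Var(W) = E[W²] − (E[W])² = 364 − 100 = 264.
Chebyshev's inequality: Pr(|W − μ| ≥ t) ≤ Var(W)/t² = 264/8281 = 0.0319.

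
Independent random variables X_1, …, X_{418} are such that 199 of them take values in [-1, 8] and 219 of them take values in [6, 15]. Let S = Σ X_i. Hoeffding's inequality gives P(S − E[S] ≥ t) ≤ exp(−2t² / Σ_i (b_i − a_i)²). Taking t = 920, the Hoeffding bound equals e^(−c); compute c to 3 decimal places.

49.997

Σ(b_i − a_i)² = 199·9² + 219·9² = 33858.
c = 2t² / 33858 = 2·920² / 33858 = 49.9970.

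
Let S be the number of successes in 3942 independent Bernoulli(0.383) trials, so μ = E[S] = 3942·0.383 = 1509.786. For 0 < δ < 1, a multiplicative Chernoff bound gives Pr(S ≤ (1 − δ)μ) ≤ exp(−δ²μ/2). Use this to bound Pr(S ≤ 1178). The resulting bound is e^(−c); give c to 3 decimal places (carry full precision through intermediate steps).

Write 1178 = (1 − δ)μ, so δ = 1 − 1178/1509.786 = 0.219757…
Then the exponent is δ²μ/2 = (μ − 1178)²/(2μ) = 36.456143.

36.456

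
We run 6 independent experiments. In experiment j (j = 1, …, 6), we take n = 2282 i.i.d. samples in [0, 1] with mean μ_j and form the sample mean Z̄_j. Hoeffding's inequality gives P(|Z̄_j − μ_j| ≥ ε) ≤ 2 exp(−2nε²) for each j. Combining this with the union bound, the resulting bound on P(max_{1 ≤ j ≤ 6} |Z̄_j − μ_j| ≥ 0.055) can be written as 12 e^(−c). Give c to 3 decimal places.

Union bound over the 6 events: P(max_{1 ≤ j ≤ 6} |Z̄_j − μ_j| ≥ 0.055) ≤ 6·2·exp(−2nε²) = 12 exp(−2·2282·0.055²).
So c = 2·2282·0.055² = 13.8061.

13.806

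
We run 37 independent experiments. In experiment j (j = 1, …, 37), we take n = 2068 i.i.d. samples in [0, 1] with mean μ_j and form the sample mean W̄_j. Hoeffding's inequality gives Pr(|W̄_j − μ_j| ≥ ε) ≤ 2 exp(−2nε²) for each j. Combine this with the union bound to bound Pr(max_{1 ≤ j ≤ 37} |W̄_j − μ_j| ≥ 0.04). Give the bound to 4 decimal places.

0.0989

Per-experiment Hoeffding bound: 2·exp(−2·2068·0.04²) = 2·exp(−6.61760) = 0.0026733.
Union bound over 37 events: 37·0.0026733 = 0.09891.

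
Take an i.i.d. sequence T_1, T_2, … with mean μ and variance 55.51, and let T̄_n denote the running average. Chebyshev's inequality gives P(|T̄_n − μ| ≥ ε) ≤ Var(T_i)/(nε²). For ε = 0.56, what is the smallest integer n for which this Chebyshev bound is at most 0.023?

7697

Require 55.51/(n·0.56²) ≤ 0.023, i.e. n ≥ 55.51/(0.023·0.56²) = 7696.040.
The smallest integer n is 7697.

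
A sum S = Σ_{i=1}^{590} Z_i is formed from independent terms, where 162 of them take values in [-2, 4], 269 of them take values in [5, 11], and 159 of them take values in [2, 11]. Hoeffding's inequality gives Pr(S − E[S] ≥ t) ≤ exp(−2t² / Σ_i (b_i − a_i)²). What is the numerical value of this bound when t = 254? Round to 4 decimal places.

0.0106

Σ(b_i − a_i)² = 162·6² + 269·6² + 159·9² = 28395.
Exponent = 2·254² / 28395 = 4.54418.
Bound = exp(−4.54418) = 0.01063.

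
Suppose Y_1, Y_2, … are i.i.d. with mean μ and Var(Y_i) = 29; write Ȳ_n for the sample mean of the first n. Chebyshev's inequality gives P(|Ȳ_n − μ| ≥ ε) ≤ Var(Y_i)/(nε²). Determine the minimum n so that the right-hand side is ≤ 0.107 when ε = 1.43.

133

Require 29/(n·1.43²) ≤ 0.107, i.e. n ≥ 29/(0.107·1.43²) = 132.539.
The smallest integer n is 133.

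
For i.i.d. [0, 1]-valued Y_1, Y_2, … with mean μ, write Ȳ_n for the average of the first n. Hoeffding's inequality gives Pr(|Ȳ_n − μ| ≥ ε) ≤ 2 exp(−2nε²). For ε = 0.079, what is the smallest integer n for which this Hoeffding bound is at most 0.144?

211

Require 2·exp(−2nε²) ≤ 0.144, i.e. 2nε² ≥ ln(2/0.144) = 2.631089.
So n ≥ 2.631089 / (2·0.079²) = 210.791.
The smallest integer n is 211.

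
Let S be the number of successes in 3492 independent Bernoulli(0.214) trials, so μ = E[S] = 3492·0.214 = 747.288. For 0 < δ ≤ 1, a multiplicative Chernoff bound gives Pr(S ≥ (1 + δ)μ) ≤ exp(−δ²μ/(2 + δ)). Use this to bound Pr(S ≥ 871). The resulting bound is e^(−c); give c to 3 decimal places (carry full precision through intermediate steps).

9.457

Write 871 = (1 + δ)μ, so δ = 871/747.288 − 1 = 0.165548…
Then the exponent is δ²μ/(2 + δ) = (871 − μ)² / (μ·(2 + δ)) = 9.457315.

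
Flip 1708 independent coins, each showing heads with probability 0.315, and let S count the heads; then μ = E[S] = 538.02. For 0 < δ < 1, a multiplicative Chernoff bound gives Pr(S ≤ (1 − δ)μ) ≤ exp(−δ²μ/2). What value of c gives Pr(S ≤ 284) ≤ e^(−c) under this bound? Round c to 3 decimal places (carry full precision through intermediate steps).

59.966

Write 284 = (1 − δ)μ, so δ = 1 − 284/538.02 = 0.4721386…
Then the exponent is δ²μ/2 = (μ − 284)²/(2μ) = 59.966321.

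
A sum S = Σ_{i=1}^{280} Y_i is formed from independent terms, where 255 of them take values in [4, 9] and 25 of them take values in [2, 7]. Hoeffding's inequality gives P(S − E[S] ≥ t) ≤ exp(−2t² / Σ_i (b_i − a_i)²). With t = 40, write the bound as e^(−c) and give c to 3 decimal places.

0.457

Σ(b_i − a_i)² = 255·5² + 25·5² = 7000.
c = 2t² / 7000 = 2·40² / 7000 = 0.4571.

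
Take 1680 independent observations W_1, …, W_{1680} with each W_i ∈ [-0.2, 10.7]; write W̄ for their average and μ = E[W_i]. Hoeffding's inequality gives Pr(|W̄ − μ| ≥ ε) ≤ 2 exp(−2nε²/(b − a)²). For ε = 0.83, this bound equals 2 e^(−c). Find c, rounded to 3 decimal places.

19.482

c = 2nε²/(b − a)² = 2·1680·0.83² / 10.9² = 19.4824.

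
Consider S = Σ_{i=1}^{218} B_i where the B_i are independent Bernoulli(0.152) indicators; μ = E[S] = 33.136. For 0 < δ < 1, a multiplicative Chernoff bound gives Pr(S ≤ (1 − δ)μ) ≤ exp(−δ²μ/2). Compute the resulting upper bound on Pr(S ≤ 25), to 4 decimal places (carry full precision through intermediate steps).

0.3683

Write 25 = (1 − δ)μ, so δ = 1 − 25/33.136 = 0.2455336…
Then the exponent is δ²μ/2 = (μ − 25)²/(2μ) = 0.998831.
Bound = exp(−0.998831) = 0.36831.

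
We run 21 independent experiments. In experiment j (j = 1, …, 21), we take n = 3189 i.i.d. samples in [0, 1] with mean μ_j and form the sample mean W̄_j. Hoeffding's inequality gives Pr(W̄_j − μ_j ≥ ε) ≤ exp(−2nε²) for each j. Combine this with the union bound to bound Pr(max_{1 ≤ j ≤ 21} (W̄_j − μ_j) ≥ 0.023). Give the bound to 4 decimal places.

Per-experiment Hoeffding bound: exp(−2·3189·0.023²) = exp(−3.37396) = 0.034254.
Union bound over 21 events: 21·0.034254 = 0.71933.

0.7193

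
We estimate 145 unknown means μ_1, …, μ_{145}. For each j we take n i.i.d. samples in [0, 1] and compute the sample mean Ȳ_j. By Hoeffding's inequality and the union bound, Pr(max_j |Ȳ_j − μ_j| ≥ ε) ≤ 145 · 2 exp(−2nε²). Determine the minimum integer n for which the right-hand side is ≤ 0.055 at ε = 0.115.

Need 2·145·exp(−2nε²) ≤ 0.055, i.e. exp(−2nε²) ≤ 0.055/290.
So 2nε² ≥ ln(290/0.055) = 8.570303.
Hence n ≥ 8.570303/(2·0.115²) = 324.019.
The smallest integer n is 325.

325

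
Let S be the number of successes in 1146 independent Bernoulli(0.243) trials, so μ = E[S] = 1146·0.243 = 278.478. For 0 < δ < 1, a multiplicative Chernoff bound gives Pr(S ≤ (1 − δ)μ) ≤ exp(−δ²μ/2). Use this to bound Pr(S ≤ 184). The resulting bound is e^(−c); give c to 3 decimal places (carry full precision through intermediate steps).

16.027

Write 184 = (1 − δ)μ, so δ = 1 − 184/278.478 = 0.3392656…
Then the exponent is δ²μ/2 = (μ − 184)²/(2μ) = 16.026567.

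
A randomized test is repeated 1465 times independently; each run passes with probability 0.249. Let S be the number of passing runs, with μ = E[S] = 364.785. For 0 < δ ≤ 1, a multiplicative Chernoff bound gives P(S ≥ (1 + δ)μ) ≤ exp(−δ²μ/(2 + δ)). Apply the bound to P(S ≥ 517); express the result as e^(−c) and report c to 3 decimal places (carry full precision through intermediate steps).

26.276

Write 517 = (1 + δ)μ, so δ = 517/364.785 − 1 = 0.4172732…
Then the exponent is δ²μ/(2 + δ) = (517 − μ)² / (μ·(2 + δ)) = 26.275573.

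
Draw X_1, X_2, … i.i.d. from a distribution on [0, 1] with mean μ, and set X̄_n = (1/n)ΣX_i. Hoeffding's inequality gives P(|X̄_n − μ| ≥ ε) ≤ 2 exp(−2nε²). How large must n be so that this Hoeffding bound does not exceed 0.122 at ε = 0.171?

Require 2·exp(−2nε²) ≤ 0.122, i.e. 2nε² ≥ ln(2/0.122) = 2.796881.
So n ≥ 2.796881 / (2·0.171²) = 47.825.
The smallest integer n is 48.

48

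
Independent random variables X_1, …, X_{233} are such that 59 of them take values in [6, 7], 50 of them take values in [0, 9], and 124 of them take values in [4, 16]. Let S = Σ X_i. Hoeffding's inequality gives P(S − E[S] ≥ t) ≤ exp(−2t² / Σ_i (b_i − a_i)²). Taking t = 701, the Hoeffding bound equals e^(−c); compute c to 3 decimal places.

44.744

Σ(b_i − a_i)² = 59·1² + 50·9² + 124·12² = 21965.
c = 2t² / 21965 = 2·701² / 21965 = 44.7440.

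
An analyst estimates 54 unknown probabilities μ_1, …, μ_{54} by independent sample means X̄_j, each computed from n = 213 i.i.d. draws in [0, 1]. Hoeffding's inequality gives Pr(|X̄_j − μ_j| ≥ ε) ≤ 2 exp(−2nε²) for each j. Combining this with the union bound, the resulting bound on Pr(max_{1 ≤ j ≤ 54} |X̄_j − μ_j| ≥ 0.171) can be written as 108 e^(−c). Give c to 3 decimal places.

Union bound over the 54 events: Pr(max_{1 ≤ j ≤ 54} |X̄_j − μ_j| ≥ 0.171) ≤ 54·2·exp(−2nε²) = 108 exp(−2·213·0.171²).
So c = 2·213·0.171² = 12.4567.

12.457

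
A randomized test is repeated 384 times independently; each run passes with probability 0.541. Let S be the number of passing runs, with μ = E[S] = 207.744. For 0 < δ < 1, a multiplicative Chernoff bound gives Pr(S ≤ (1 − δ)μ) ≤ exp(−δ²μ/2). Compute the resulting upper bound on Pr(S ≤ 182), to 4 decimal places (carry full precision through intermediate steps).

0.2029

Write 182 = (1 − δ)μ, so δ = 1 − 182/207.744 = 0.1239217…
Then the exponent is δ²μ/2 = (μ − 182)²/(2μ) = 1.595121.
Bound = exp(−1.595121) = 0.20288.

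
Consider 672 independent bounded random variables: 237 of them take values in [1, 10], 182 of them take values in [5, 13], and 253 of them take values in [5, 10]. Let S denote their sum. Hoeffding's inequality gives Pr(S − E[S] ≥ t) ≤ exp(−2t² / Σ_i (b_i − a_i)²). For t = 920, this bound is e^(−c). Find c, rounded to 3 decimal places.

45.542

Σ(b_i − a_i)² = 237·9² + 182·8² + 253·5² = 37170.
c = 2t² / 37170 = 2·920² / 37170 = 45.5421.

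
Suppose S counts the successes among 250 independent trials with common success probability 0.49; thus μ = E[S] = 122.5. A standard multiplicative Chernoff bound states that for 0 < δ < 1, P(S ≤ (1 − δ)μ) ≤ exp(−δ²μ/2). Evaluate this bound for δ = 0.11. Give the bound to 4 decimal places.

0.4766

Exponent = δ²μ/2 = 0.11²·122.5/2 = 0.7411.
Bound = exp(−0.7411) = 0.47658.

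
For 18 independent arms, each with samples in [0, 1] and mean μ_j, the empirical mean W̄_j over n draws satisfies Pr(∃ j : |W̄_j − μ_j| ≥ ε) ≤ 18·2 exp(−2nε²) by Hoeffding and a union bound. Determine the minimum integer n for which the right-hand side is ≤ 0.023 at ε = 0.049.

Need 2·18·exp(−2nε²) ≤ 0.023, i.e. exp(−2nε²) ≤ 0.023/36.
So 2nε² ≥ ln(36/0.023) = 7.355780.
Hence n ≥ 7.355780/(2·0.049²) = 1531.816.
The smallest integer n is 1532.

1532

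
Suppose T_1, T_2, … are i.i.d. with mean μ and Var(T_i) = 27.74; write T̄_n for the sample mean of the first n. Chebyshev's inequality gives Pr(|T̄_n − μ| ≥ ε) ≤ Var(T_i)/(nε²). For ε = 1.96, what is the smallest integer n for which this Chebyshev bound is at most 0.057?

127

Require 27.74/(n·1.96²) ≤ 0.057, i.e. n ≥ 27.74/(0.057·1.96²) = 126.683.
The smallest integer n is 127.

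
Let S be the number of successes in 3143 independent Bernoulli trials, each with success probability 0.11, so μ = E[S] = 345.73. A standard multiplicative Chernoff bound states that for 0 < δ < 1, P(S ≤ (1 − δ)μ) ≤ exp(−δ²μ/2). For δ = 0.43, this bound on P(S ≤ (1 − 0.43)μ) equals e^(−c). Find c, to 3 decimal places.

31.963

c = δ²μ/2 = 0.43²·345.73/2 = 31.9627.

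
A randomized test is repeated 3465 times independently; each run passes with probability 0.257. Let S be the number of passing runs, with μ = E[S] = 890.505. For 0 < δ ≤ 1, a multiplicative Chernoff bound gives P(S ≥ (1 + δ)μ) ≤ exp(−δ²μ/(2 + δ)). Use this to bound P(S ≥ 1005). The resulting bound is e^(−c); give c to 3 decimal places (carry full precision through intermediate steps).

Write 1005 = (1 + δ)μ, so δ = 1005/890.505 − 1 = 0.1285731…
Then the exponent is δ²μ/(2 + δ) = (1005 − μ)² / (μ·(2 + δ)) = 6.915891.

6.916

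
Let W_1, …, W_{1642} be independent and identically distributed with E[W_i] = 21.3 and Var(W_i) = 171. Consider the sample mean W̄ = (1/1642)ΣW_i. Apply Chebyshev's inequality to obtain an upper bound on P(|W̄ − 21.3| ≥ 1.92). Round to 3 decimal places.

0.028

Var(W̄) = Var(W_i)/n = 171/1642 = 0.10414.
Chebyshev: P(|W̄ − 21.3| ≥ 1.92) ≤ Var(W̄)/(1.92)² = 171/(1642·1.92²) = 0.0283.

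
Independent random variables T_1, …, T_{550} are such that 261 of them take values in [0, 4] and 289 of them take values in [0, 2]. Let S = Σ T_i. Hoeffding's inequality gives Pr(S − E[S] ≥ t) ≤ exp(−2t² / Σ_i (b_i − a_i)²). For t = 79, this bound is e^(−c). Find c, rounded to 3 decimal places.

Σ(b_i − a_i)² = 261·4² + 289·2² = 5332.
c = 2t² / 5332 = 2·79² / 5332 = 2.3410.

2.341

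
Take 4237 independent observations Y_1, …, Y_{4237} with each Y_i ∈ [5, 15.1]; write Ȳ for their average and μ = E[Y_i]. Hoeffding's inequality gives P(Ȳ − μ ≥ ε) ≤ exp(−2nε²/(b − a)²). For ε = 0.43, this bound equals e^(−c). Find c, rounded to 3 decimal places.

15.360

c = 2nε²/(b − a)² = 2·4237·0.43² / 10.1² = 15.3597.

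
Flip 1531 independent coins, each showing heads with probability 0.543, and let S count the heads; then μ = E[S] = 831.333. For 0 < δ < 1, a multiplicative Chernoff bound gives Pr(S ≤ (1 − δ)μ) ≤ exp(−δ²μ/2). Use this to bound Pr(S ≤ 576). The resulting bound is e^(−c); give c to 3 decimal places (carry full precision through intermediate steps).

Write 576 = (1 − δ)μ, so δ = 1 − 576/831.333 = 0.3071369…
Then the exponent is δ²μ/2 = (μ − 576)²/(2μ) = 39.211087.

39.211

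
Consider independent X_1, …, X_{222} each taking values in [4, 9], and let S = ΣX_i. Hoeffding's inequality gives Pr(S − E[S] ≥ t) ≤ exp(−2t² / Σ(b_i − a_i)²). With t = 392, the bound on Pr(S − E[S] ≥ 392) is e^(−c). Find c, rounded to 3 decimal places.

Σ(b_i − a_i)² = 222·(5)² = 5550.
c = 2t²/5550 = 2·392²/5550 = 55.3744.

55.374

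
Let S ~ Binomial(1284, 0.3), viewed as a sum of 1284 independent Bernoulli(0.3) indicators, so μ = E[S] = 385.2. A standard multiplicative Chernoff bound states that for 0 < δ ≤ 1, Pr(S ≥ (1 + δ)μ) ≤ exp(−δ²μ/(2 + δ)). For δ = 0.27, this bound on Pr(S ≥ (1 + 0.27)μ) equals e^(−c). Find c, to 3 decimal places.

12.371

c = δ²μ/(2 + δ) = 0.27²·385.2/(2 + 0.27) = 12.3705.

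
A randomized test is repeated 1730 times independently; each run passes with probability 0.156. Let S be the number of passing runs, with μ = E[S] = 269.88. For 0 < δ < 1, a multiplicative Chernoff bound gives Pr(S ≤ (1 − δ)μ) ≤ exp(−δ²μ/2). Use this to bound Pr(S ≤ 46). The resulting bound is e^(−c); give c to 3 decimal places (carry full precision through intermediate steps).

92.860

Write 46 = (1 − δ)μ, so δ = 1 − 46/269.88 = 0.8295539…
Then the exponent is δ²μ/2 = (μ − 46)²/(2μ) = 92.860261.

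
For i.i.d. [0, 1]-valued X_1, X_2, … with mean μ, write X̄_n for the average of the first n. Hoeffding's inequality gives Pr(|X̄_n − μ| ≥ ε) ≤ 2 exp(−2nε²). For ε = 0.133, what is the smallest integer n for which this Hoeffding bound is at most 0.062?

99

Require 2·exp(−2nε²) ≤ 0.062, i.e. 2nε² ≥ ln(2/0.062) = 3.473768.
So n ≥ 3.473768 / (2·0.133²) = 98.190.
The smallest integer n is 99.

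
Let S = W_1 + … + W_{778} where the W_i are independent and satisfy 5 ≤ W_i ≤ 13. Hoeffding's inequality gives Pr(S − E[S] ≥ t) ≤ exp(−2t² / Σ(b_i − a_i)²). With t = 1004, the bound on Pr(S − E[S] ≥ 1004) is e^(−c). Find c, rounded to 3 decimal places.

Σ(b_i − a_i)² = 778·(8)² = 49792.
c = 2t²/49792 = 2·1004²/49792 = 40.4891.

40.489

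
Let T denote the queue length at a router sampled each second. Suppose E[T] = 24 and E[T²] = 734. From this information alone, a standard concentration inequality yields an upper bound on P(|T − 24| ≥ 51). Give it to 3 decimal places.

The first two moments determine the variance, so Chebyshev's inequality is the sharpest standard bound available.
Var(T) = E[T²] − (E[T])² = 734 − 576 = 158.
Chebyshev's inequality: P(|T − μ| ≥ t) ≤ Var(T)/t² = 158/2601 = 0.0607.

0.061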